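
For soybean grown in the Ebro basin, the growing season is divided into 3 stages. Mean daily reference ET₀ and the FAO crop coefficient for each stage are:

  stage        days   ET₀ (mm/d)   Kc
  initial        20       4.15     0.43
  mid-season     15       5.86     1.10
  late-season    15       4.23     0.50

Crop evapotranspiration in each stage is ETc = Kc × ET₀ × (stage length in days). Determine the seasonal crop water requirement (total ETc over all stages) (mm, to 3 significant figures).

initial: 0.43 × 4.15 × 20 = 35.69 mm
mid-season: 1.10 × 5.86 × 15 = 96.69 mm
late-season: 0.50 × 4.23 × 15 = 31.73 mm
Seasonal total = 164.11 mm

164 mm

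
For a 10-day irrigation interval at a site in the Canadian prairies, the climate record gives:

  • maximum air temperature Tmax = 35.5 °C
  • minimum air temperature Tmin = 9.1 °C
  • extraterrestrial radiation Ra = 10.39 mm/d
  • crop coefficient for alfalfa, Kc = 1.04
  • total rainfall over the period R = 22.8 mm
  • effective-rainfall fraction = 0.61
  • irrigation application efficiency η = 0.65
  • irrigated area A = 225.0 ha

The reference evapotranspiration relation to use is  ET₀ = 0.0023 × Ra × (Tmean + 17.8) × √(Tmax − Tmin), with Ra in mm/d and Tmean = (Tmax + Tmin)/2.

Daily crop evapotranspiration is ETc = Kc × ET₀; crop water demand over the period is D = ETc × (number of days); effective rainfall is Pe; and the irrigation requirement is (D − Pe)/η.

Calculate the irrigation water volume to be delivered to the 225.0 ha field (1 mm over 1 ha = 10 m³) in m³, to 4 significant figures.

Tmean = (35.5 + 9.1)/2 = 22.30 °C
ET₀ = 0.0023 × 10.39 × (22.30 + 17.8) × √26.4 = 0.0023 × 10.39 × 40.10 × 5.1381 = 4.9237 mm/d
ETc = Kc × ET₀ = 1.04 × 4.9237 = 5.1206 mm/d
Crop demand D = ETc × 10 d = 5.1206 × 10 = 51.206 mm
Pe = 0.61 × 22.8 = 13.908 mm
D − Pe = 51.206 − 13.908 = 37.298 mm
Gross irrigation = 37.298 / 0.65 = 57.382 mm
Volume = 57.382 mm × 225.0 ha × 10 = 129109.5 m³

129100 m³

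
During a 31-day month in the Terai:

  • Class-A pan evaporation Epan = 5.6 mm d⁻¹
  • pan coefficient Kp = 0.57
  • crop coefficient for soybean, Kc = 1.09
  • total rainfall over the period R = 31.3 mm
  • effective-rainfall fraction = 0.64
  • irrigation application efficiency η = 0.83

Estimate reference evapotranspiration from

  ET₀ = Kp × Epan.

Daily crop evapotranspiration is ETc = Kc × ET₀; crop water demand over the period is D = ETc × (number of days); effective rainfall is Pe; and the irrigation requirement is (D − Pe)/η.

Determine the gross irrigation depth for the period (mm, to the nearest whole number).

106 mm

ET₀ = 0.57 × 5.6 = 3.1920 mm/d
ETc = Kc × ET₀ = 1.09 × 3.1920 = 3.4793 mm/d
Crop demand D = ETc × 31 d = 3.4793 × 31 = 107.858 mm
Pe = 0.64 × 31.3 = 20.032 mm
D − Pe = 107.858 − 20.032 = 87.826 mm
Gross irrigation = 87.826 / 0.83 = 105.814 mm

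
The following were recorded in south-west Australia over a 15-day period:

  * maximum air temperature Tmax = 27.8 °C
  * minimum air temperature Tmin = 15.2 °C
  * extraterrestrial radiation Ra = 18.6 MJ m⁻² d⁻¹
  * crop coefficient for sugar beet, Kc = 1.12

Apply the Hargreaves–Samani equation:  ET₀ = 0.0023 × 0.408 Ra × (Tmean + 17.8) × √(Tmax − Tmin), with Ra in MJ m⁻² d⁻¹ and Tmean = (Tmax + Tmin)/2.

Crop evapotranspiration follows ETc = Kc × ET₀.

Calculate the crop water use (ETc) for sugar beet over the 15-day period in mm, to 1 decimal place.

Tmean = (27.8 + 15.2)/2 = 21.50 °C
0.408 Ra = 0.408 × 18.6 = 7.5888 mm/d equivalent
ET₀ = 0.0023 × 7.5888 × (21.50 + 17.8) × √12.6 = 0.0023 × 7.5888 × 39.30 × 3.5496 = 2.4349 mm/d
ETc = Kc × ET₀ = 1.12 × 2.4349 = 2.7271 mm/d
Over 15 days: 2.7271 × 15 = 40.907 mm

40.9 mm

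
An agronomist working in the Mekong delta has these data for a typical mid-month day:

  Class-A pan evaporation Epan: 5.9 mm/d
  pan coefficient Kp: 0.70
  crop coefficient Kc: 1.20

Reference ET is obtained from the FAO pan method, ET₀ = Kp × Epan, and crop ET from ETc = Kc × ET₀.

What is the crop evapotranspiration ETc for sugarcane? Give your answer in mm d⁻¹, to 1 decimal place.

ET₀ = 0.70 × 5.9 = 4.1300 mm/d
ETc = Kc × ET₀ = 1.20 × 4.1300 = 4.9560 mm/d

5.0 mm d⁻¹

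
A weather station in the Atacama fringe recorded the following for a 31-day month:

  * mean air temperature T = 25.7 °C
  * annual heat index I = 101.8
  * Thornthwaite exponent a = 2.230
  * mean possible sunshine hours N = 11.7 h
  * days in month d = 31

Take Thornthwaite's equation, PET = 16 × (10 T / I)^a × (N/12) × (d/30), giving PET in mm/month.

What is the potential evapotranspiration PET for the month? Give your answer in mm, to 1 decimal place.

127.1 mm

10T/I = 10 × 25.7 / 101.8 = 2.5246
(10T/I)^a = 2.5246^2.230 = 7.8866
Uncorrected PET = 16 × 7.8866 = 126.186 mm
Correction = (N/12)(d/30) = (11.7/12)(31/30) = 1.0075
PET = 126.186 × 1.0075 = 127.132 mm/month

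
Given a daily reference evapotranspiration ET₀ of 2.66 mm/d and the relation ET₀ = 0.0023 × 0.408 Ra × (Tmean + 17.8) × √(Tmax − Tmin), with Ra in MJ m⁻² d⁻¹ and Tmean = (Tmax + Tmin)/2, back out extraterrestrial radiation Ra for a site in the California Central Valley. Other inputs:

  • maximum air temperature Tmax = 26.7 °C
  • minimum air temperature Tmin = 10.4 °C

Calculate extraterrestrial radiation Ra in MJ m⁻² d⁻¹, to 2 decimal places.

19.32 MJ m⁻² d⁻¹

Tmean = (26.7+10.4)/2 = 18.55 °C; ΔT = 16.3
Ra = ET₀ / [0.0023 × 0.408 × (Tmean+17.8) × √ΔT]
   = 2.66 / (0.0023 × 0.408 × 36.35 × 4.0373) = 19.315 MJ m⁻² d⁻¹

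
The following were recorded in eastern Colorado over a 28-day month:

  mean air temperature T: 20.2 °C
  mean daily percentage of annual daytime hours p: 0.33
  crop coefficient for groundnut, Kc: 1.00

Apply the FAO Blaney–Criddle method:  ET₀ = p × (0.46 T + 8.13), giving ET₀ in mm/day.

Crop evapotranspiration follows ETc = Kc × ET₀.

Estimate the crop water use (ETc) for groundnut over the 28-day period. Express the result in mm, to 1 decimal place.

ET₀ = 0.33 × (0.46 × 20.2 + 8.13) = 0.33 × 17.422 = 5.7493 mm/d
ETc = Kc × ET₀ = 1.00 × 5.7493 = 5.7493 mm/d
Over 28 days: 5.7493 × 28 = 160.980 mm

161.0 mm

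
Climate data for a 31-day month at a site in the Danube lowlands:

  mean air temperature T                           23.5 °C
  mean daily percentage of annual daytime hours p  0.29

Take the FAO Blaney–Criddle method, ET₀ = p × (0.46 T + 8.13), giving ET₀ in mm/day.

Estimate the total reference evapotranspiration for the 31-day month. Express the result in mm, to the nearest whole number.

ET₀ = 0.29 × (0.46 × 23.5 + 8.13) = 0.29 × 18.940 = 5.4926 mm/d
Monthly total = 5.4926 × 31 = 170.271 mm

170 mm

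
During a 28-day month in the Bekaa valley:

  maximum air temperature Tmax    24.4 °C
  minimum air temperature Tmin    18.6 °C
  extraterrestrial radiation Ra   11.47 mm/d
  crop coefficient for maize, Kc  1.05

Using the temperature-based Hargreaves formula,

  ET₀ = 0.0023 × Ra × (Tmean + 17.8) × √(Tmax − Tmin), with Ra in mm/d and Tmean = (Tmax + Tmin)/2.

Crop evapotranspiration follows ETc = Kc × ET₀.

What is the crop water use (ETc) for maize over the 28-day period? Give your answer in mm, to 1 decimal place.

73.4 mm

Tmean = (24.4 + 18.6)/2 = 21.50 °C
ET₀ = 0.0023 × 11.47 × (21.50 + 17.8) × √5.8 = 0.0023 × 11.47 × 39.30 × 2.4083 = 2.4969 mm/d
ETc = Kc × ET₀ = 1.05 × 2.4969 = 2.6217 mm/d
Over 28 days: 2.6217 × 28 = 73.408 mm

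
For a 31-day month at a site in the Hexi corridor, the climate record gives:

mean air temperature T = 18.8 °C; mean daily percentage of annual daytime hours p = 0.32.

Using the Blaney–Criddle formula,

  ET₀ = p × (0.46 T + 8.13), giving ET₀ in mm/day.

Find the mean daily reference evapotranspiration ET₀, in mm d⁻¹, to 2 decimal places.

ET₀ = 0.32 × (0.46 × 18.8 + 8.13) = 0.32 × 16.778 = 5.3690 mm/d

5.37 mm d⁻¹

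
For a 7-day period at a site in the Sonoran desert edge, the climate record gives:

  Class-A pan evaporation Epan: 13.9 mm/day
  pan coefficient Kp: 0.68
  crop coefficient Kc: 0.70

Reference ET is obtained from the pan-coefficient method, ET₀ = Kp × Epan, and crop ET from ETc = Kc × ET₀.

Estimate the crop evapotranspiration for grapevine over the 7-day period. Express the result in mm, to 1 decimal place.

ET₀ = 0.68 × 13.9 = 9.4520 mm/d
ETc = Kc × ET₀ = 0.70 × 9.4520 = 6.6164 mm/d
Over 7 days: 6.6164 × 7 = 46.315 mm

46.3 mm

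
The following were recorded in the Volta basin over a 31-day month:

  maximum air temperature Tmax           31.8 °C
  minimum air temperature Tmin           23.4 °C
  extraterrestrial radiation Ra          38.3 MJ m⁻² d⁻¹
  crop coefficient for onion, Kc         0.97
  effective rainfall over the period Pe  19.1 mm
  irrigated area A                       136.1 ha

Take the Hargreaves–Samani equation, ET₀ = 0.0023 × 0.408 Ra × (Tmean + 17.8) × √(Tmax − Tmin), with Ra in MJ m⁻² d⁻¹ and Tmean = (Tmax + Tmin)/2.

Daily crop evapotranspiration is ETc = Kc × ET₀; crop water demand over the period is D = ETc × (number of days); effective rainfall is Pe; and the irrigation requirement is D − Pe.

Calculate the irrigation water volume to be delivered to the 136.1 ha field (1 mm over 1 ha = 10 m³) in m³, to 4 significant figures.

167500 m³

Tmean = (31.8 + 23.4)/2 = 27.60 °C
0.408 Ra = 0.408 × 38.3 = 15.6264 mm/d equivalent
ET₀ = 0.0023 × 15.6264 × (27.60 + 17.8) × √8.4 = 0.0023 × 15.6264 × 45.40 × 2.8983 = 4.7292 mm/d
ETc = Kc × ET₀ = 0.97 × 4.7292 = 4.5873 mm/d
Crop demand D = ETc × 31 d = 4.5873 × 31 = 142.206 mm
D − Pe = 142.206 − 19.1 = 123.106 mm
Volume = 123.106 mm × 136.1 ha × 10 = 167547.3 m³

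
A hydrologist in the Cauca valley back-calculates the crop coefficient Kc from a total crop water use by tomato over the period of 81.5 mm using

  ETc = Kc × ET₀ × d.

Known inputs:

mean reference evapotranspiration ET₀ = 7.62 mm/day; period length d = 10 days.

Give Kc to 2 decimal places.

ETc = Kc × ET₀ × d  ⇒  Kc = ETc / (ET₀ × d)
Kc = 81.5 / (7.62 × 10) = 81.5 / 76.20 = 1.0696

1.07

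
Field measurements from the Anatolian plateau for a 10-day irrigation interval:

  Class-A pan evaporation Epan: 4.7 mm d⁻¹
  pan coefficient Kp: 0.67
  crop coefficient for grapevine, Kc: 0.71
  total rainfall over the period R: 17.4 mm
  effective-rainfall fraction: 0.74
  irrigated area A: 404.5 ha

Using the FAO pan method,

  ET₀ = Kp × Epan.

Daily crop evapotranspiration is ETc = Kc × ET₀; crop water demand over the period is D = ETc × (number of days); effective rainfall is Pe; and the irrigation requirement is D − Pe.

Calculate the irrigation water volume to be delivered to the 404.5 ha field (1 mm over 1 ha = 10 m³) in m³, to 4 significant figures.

ET₀ = 0.67 × 4.7 = 3.1490 mm/d
ETc = Kc × ET₀ = 0.71 × 3.1490 = 2.2358 mm/d
Crop demand D = ETc × 10 d = 2.2358 × 10 = 22.358 mm
Pe = 0.74 × 17.4 = 12.876 mm
D − Pe = 22.358 − 12.876 = 9.482 mm
Volume = 9.482 mm × 404.5 ha × 10 = 38354.7 m³

38350 m³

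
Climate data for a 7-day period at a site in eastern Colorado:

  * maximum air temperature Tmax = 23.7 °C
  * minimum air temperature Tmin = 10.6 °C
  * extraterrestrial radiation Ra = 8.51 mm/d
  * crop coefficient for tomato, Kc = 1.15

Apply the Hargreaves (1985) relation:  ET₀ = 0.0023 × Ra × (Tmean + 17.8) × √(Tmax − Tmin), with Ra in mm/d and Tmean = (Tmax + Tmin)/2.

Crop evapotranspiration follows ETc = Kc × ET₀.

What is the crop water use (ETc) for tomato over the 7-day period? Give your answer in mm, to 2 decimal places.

Tmean = (23.7 + 10.6)/2 = 17.15 °C
ET₀ = 0.0023 × 8.51 × (17.15 + 17.8) × √13.1 = 0.0023 × 8.51 × 34.95 × 3.6194 = 2.4759 mm/d
ETc = Kc × ET₀ = 1.15 × 2.4759 = 2.8473 mm/d
Over 7 days: 2.8473 × 7 = 19.931 mm

19.93 mm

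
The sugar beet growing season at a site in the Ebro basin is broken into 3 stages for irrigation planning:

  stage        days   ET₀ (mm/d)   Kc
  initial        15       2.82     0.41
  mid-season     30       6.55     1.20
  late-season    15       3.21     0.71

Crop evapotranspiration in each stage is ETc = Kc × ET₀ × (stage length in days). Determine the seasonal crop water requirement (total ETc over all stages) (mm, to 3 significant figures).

287 mm

initial: 0.41 × 2.82 × 15 = 17.34 mm
mid-season: 1.20 × 6.55 × 30 = 235.80 mm
late-season: 0.71 × 3.21 × 15 = 34.19 mm
Seasonal total = 287.33 mm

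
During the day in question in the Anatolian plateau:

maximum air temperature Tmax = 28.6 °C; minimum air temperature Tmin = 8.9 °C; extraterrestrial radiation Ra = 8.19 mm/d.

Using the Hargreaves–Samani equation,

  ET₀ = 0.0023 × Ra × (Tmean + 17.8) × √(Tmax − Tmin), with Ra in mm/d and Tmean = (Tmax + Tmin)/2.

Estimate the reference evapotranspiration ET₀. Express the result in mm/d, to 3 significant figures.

Tmean = (28.6 + 8.9)/2 = 18.75 °C
ET₀ = 0.0023 × 8.19 × (18.75 + 17.8) × √19.7 = 0.0023 × 8.19 × 36.55 × 4.4385 = 3.0559 mm/d

3.06 mm/d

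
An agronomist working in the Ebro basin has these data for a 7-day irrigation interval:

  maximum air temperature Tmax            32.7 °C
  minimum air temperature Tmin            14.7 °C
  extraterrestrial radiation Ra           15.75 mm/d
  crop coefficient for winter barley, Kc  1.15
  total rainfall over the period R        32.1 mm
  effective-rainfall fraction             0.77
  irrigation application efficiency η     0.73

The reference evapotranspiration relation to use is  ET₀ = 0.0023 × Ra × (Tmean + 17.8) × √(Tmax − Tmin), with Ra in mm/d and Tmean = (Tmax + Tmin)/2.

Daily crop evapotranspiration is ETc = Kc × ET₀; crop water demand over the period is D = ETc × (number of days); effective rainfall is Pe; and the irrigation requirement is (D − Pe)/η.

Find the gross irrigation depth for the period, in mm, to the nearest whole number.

36 mm

Tmean = (32.7 + 14.7)/2 = 23.70 °C
ET₀ = 0.0023 × 15.75 × (23.70 + 17.8) × √18.0 = 0.0023 × 15.75 × 41.50 × 4.2426 = 6.3781 mm/d
ETc = Kc × ET₀ = 1.15 × 6.3781 = 7.3348 mm/d
Crop demand D = ETc × 7 d = 7.3348 × 7 = 51.344 mm
Pe = 0.77 × 32.1 = 24.717 mm
D − Pe = 51.344 − 24.717 = 26.627 mm
Gross irrigation = 26.627 / 0.73 = 36.475 mm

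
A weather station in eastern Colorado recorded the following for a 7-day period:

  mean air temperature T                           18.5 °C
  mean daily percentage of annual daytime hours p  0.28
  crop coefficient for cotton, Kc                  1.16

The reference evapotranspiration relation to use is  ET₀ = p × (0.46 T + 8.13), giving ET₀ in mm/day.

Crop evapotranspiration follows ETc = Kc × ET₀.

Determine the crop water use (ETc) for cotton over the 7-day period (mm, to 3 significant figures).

ET₀ = 0.28 × (0.46 × 18.5 + 8.13) = 0.28 × 16.640 = 4.6592 mm/d
ETc = Kc × ET₀ = 1.16 × 4.6592 = 5.4047 mm/d
Over 7 days: 5.4047 × 7 = 37.833 mm

37.8 mm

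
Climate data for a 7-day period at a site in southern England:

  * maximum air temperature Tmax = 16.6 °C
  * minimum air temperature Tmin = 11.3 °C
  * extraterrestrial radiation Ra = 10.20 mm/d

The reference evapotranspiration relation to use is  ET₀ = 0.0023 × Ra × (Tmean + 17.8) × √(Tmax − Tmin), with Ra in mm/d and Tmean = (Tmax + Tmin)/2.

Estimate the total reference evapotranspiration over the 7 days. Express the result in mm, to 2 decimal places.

12.00 mm

Tmean = (16.6 + 11.3)/2 = 13.95 °C
ET₀ = 0.0023 × 10.20 × (13.95 + 17.8) × √5.3 = 0.0023 × 10.20 × 31.75 × 2.3022 = 1.7148 mm/d
Over 7 days: 1.7148 × 7 = 12.004 mm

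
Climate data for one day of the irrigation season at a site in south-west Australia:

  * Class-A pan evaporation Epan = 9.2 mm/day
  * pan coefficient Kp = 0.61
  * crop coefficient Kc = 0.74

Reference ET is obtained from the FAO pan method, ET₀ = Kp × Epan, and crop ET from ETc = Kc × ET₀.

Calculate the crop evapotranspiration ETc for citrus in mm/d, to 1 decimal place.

4.2 mm/d

ET₀ = 0.61 × 9.2 = 5.6120 mm/d
ETc = Kc × ET₀ = 0.74 × 5.6120 = 4.1529 mm/d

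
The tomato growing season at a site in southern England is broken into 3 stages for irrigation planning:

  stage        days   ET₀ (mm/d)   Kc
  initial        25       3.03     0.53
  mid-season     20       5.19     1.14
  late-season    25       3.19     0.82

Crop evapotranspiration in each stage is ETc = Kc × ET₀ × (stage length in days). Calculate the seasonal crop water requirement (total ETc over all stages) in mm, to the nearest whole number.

224 mm

initial: 0.53 × 3.03 × 25 = 40.15 mm
mid-season: 1.14 × 5.19 × 20 = 118.33 mm
late-season: 0.82 × 3.19 × 25 = 65.40 mm
Seasonal total = 223.88 mm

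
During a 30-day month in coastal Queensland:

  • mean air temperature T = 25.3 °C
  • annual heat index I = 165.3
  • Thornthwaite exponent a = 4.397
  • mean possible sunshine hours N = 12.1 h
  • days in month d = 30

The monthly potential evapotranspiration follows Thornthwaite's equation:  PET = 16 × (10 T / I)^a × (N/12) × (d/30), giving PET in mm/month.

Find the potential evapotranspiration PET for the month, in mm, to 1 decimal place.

10T/I = 10 × 25.3 / 165.3 = 1.5306
(10T/I)^a = 1.5306^4.397 = 6.4989
Uncorrected PET = 16 × 6.4989 = 103.982 mm
Correction = (N/12)(d/30) = (12.1/12)(30/30) = 1.0083
PET = 103.982 × 1.0083 = 104.845 mm/month

104.8 mm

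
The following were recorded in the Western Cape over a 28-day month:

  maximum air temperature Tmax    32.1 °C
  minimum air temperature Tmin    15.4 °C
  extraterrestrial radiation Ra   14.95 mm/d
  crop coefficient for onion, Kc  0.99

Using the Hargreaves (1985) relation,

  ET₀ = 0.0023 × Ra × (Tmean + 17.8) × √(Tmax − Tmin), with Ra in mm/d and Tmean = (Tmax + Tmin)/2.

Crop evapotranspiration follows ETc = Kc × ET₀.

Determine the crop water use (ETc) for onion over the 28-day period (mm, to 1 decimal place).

Tmean = (32.1 + 15.4)/2 = 23.75 °C
ET₀ = 0.0023 × 14.95 × (23.75 + 17.8) × √16.7 = 0.0023 × 14.95 × 41.55 × 4.0866 = 5.8385 mm/d
ETc = Kc × ET₀ = 0.99 × 5.8385 = 5.7801 mm/d
Over 28 days: 5.7801 × 28 = 161.843 mm

161.8 mm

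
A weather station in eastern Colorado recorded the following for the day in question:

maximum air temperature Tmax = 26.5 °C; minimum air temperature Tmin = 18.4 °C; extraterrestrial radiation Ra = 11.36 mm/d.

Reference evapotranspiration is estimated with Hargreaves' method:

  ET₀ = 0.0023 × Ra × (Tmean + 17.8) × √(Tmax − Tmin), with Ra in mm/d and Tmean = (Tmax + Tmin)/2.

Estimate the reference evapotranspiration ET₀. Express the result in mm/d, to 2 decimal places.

2.99 mm/d

Tmean = (26.5 + 18.4)/2 = 22.45 °C
ET₀ = 0.0023 × 11.36 × (22.45 + 17.8) × √8.1 = 0.0023 × 11.36 × 40.25 × 2.8460 = 2.9930 mm/d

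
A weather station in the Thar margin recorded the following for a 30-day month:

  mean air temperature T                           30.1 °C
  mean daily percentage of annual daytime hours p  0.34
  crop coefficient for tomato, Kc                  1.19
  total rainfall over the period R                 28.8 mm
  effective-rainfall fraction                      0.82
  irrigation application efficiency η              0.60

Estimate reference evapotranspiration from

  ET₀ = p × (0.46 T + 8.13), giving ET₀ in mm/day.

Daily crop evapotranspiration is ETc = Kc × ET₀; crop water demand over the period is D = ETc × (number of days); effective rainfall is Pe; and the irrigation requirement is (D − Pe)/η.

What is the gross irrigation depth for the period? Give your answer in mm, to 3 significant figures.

405 mm

ET₀ = 0.34 × (0.46 × 30.1 + 8.13) = 0.34 × 21.976 = 7.4718 mm/d
ETc = Kc × ET₀ = 1.19 × 7.4718 = 8.8914 mm/d
Crop demand D = ETc × 30 d = 8.8914 × 30 = 266.742 mm
Pe = 0.82 × 28.8 = 23.616 mm
D − Pe = 266.742 − 23.616 = 243.126 mm
Gross irrigation = 243.126 / 0.60 = 405.210 mm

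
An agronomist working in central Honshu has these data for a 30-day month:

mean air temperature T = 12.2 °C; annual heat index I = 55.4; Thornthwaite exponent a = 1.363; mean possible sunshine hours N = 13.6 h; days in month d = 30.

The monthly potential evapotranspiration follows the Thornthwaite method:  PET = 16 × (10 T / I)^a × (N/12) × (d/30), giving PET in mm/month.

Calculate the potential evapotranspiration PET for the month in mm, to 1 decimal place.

53.2 mm

10T/I = 10 × 12.2 / 55.4 = 2.2022
(10T/I)^a = 2.2022^1.363 = 2.9330
Uncorrected PET = 16 × 2.9330 = 46.928 mm
Correction = (N/12)(d/30) = (13.6/12)(30/30) = 1.1333
PET = 46.928 × 1.1333 = 53.184 mm/month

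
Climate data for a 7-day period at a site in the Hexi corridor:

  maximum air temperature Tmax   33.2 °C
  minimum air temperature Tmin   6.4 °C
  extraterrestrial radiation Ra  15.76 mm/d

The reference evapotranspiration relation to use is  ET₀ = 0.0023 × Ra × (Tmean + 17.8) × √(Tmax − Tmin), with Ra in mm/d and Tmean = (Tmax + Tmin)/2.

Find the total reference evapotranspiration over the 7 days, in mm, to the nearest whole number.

Tmean = (33.2 + 6.4)/2 = 19.80 °C
ET₀ = 0.0023 × 15.76 × (19.80 + 17.8) × √26.8 = 0.0023 × 15.76 × 37.60 × 5.1769 = 7.0557 mm/d
Over 7 days: 7.0557 × 7 = 49.390 mm

49 mm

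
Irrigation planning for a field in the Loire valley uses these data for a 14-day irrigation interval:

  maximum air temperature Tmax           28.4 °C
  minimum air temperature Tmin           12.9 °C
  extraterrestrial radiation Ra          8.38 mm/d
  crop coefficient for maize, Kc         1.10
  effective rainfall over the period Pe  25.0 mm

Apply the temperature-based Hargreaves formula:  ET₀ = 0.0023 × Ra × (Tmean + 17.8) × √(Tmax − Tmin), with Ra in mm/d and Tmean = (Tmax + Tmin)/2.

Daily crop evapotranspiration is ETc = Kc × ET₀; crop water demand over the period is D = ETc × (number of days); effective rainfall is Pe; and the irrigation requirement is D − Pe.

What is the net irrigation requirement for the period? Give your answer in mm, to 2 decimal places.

19.93 mm

Tmean = (28.4 + 12.9)/2 = 20.65 °C
ET₀ = 0.0023 × 8.38 × (20.65 + 17.8) × √15.5 = 0.0023 × 8.38 × 38.45 × 3.9370 = 2.9177 mm/d
ETc = Kc × ET₀ = 1.10 × 2.9177 = 3.2095 mm/d
Crop demand D = ETc × 14 d = 3.2095 × 14 = 44.933 mm
D − Pe = 44.933 − 25.0 = 19.933 mm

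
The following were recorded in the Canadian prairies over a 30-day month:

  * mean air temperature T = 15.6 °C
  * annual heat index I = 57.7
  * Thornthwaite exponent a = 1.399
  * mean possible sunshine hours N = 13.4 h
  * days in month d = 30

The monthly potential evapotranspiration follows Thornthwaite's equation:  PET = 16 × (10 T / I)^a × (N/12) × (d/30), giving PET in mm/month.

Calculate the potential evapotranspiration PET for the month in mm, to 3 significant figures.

10T/I = 10 × 15.6 / 57.7 = 2.7036
(10T/I)^a = 2.7036^1.399 = 4.0206
Uncorrected PET = 16 × 4.0206 = 64.330 mm
Correction = (N/12)(d/30) = (13.4/12)(30/30) = 1.1167
PET = 64.330 × 1.1167 = 71.837 mm/month

71.8 mm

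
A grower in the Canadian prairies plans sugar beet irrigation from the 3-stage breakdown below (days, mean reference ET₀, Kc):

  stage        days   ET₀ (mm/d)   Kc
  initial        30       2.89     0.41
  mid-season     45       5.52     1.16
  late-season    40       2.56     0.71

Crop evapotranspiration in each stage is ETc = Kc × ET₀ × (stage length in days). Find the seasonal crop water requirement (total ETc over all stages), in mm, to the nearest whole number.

396 mm

initial: 0.41 × 2.89 × 30 = 35.55 mm
mid-season: 1.16 × 5.52 × 45 = 288.14 mm
late-season: 0.71 × 2.56 × 40 = 72.70 mm
Seasonal total = 396.39 mm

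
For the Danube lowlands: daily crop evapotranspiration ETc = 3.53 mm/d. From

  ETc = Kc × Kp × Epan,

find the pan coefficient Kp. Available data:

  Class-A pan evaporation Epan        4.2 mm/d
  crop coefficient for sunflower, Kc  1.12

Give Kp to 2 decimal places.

0.75

ETc = Kc × Kp × Epan  ⇒  Kp = ETc / (Kc × Epan)
Kp = 3.53 / (1.12 × 4.2) = 3.53 / 4.704 = 0.7504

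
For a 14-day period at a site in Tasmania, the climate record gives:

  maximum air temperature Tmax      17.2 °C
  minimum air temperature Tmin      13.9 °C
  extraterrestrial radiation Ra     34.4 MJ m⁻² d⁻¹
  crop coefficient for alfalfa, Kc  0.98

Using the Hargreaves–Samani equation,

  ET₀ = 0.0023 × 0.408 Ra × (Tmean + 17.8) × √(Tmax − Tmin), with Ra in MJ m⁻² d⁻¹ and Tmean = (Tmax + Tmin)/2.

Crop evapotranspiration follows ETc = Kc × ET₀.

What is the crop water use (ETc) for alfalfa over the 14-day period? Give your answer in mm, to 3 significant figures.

26.8 mm

Tmean = (17.2 + 13.9)/2 = 15.55 °C
0.408 Ra = 0.408 × 34.4 = 14.0352 mm/d equivalent
ET₀ = 0.0023 × 14.0352 × (15.55 + 17.8) × √3.3 = 0.0023 × 14.0352 × 33.35 × 1.8166 = 1.9557 mm/d
ETc = Kc × ET₀ = 0.98 × 1.9557 = 1.9166 mm/d
Over 14 days: 1.9166 × 14 = 26.832 mm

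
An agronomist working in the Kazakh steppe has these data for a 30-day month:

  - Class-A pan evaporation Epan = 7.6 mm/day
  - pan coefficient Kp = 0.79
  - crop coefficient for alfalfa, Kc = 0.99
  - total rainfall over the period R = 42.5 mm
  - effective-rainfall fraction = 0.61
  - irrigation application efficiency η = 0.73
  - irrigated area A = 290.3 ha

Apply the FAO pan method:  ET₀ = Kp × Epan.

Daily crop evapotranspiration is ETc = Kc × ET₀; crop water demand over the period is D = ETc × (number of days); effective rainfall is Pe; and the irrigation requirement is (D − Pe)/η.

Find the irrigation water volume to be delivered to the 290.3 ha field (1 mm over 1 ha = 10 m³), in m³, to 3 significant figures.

606000 m³

ET₀ = 0.79 × 7.6 = 6.0040 mm/d
ETc = Kc × ET₀ = 0.99 × 6.0040 = 5.9440 mm/d
Crop demand D = ETc × 30 d = 5.9440 × 30 = 178.320 mm
Pe = 0.61 × 42.5 = 25.925 mm
D − Pe = 178.320 − 25.925 = 152.395 mm
Gross irrigation = 152.395 / 0.73 = 208.760 mm
Volume = 208.760 mm × 290.3 ha × 10 = 606030.3 m³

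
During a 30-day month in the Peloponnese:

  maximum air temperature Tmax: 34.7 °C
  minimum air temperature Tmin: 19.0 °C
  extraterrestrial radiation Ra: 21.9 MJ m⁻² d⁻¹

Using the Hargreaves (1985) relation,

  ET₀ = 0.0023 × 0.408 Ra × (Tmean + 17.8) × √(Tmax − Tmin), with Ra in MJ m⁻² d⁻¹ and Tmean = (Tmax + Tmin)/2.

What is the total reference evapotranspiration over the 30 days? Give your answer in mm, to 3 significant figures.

109 mm

Tmean = (34.7 + 19.0)/2 = 26.85 °C
0.408 Ra = 0.408 × 21.9 = 8.9352 mm/d equivalent
ET₀ = 0.0023 × 8.9352 × (26.85 + 17.8) × √15.7 = 0.0023 × 8.9352 × 44.65 × 3.9623 = 3.6358 mm/d
Over 30 days: 3.6358 × 30 = 109.074 mm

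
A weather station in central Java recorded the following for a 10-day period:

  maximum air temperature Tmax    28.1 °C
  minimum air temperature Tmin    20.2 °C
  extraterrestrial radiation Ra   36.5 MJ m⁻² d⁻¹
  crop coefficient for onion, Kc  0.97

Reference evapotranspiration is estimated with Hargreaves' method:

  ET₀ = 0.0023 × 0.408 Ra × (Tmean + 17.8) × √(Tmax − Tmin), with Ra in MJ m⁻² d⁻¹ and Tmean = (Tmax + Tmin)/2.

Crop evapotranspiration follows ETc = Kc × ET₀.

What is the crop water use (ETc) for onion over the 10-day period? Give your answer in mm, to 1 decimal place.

Tmean = (28.1 + 20.2)/2 = 24.15 °C
0.408 Ra = 0.408 × 36.5 = 14.8920 mm/d equivalent
ET₀ = 0.0023 × 14.8920 × (24.15 + 17.8) × √7.9 = 0.0023 × 14.8920 × 41.95 × 2.8107 = 4.0386 mm/d
ETc = Kc × ET₀ = 0.97 × 4.0386 = 3.9174 mm/d
Over 10 days: 3.9174 × 10 = 39.174 mm

39.2 mm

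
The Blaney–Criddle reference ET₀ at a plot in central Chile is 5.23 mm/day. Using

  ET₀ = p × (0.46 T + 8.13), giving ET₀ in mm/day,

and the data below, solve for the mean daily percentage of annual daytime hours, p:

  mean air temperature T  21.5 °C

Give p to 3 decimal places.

0.290

p = ET₀ / (0.46 T + 8.13) = 5.23 / (0.46 × 21.5 + 8.13) = 5.23 / 18.020 = 0.2902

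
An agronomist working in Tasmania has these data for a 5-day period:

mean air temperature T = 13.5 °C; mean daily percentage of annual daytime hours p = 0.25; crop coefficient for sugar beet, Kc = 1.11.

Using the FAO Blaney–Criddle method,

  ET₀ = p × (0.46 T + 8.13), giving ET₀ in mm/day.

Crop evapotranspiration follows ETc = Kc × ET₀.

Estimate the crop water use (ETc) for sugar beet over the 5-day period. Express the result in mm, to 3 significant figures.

ET₀ = 0.25 × (0.46 × 13.5 + 8.13) = 0.25 × 14.340 = 3.5850 mm/d
ETc = Kc × ET₀ = 1.11 × 3.5850 = 3.9794 mm/d
Over 5 days: 3.9794 × 5 = 19.897 mm

19.9 mm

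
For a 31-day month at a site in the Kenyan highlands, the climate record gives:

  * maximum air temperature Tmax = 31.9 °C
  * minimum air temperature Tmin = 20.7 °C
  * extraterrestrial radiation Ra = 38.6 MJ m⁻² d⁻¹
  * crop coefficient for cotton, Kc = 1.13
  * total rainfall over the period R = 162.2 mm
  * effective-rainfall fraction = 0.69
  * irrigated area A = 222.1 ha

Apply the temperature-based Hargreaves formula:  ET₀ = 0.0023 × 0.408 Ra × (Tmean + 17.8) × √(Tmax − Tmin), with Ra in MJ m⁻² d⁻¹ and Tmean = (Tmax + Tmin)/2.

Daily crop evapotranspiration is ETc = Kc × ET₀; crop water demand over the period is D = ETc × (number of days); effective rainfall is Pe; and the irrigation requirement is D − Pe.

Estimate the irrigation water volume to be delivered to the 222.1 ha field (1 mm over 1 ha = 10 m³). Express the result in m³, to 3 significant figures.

Tmean = (31.9 + 20.7)/2 = 26.30 °C
0.408 Ra = 0.408 × 38.6 = 15.7488 mm/d equivalent
ET₀ = 0.0023 × 15.7488 × (26.30 + 17.8) × √11.2 = 0.0023 × 15.7488 × 44.10 × 3.3466 = 5.3459 mm/d
ETc = Kc × ET₀ = 1.13 × 5.3459 = 6.0409 mm/d
Crop demand D = ETc × 31 d = 6.0409 × 31 = 187.268 mm
Pe = 0.69 × 162.2 = 111.918 mm
D − Pe = 187.268 − 111.918 = 75.350 mm
Volume = 75.350 mm × 222.1 ha × 10 = 167352.4 m³

167000 m³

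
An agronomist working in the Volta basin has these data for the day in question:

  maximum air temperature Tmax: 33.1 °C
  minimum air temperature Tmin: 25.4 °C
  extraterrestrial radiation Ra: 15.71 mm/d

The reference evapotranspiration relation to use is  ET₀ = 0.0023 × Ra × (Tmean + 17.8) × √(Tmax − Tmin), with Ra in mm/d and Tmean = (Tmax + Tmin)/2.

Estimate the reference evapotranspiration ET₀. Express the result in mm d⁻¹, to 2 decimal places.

4.72 mm d⁻¹

Tmean = (33.1 + 25.4)/2 = 29.25 °C
ET₀ = 0.0023 × 15.71 × (29.25 + 17.8) × √7.7 = 0.0023 × 15.71 × 47.05 × 2.7749 = 4.7175 mm/d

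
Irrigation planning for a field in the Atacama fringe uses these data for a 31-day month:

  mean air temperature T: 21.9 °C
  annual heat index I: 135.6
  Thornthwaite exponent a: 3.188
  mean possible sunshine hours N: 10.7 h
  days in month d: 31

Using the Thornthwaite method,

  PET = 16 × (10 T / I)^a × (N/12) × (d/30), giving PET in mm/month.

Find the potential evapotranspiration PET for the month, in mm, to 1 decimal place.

10T/I = 10 × 21.9 / 135.6 = 1.6150
(10T/I)^a = 1.6150^3.188 = 4.6095
Uncorrected PET = 16 × 4.6095 = 73.752 mm
Correction = (N/12)(d/30) = (10.7/12)(31/30) = 0.9214
PET = 73.752 × 0.9214 = 67.955 mm/month

68.0 mm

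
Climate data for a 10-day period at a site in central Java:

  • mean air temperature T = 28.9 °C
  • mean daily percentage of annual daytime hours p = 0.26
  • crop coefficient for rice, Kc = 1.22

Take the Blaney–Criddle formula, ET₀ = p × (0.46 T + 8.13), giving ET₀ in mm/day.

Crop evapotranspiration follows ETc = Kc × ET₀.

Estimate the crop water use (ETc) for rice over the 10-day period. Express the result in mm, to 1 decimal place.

68.0 mm

ET₀ = 0.26 × (0.46 × 28.9 + 8.13) = 0.26 × 21.424 = 5.5702 mm/d
ETc = Kc × ET₀ = 1.22 × 5.5702 = 6.7956 mm/d
Over 10 days: 6.7956 × 10 = 67.956 mm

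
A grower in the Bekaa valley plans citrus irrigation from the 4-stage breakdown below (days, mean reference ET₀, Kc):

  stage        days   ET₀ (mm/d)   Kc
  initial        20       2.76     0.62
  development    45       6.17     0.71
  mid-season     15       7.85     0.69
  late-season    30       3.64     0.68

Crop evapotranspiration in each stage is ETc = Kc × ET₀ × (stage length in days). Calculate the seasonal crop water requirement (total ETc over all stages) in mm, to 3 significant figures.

387 mm

initial: 0.62 × 2.76 × 20 = 34.22 mm
development: 0.71 × 6.17 × 45 = 197.13 mm
mid-season: 0.69 × 7.85 × 15 = 81.25 mm
late-season: 0.68 × 3.64 × 30 = 74.26 mm
Seasonal total = 386.86 mm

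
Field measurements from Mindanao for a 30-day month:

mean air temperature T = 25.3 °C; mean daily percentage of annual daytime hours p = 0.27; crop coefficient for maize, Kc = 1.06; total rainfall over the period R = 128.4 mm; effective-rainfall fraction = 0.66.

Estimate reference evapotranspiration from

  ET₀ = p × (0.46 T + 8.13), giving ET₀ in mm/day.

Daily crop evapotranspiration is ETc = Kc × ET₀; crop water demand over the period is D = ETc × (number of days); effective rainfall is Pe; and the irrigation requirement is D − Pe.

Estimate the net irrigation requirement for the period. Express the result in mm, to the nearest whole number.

ET₀ = 0.27 × (0.46 × 25.3 + 8.13) = 0.27 × 19.768 = 5.3374 mm/d
ETc = Kc × ET₀ = 1.06 × 5.3374 = 5.6576 mm/d
Crop demand D = ETc × 30 d = 5.6576 × 30 = 169.728 mm
Pe = 0.66 × 128.4 = 84.744 mm
D − Pe = 169.728 − 84.744 = 84.984 mm

85 mm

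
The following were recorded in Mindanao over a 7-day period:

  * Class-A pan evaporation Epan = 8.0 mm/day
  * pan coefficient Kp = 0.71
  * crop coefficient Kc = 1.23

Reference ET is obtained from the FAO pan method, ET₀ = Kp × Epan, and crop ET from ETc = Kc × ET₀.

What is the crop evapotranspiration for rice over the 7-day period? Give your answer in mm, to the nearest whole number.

49 mm

ET₀ = 0.71 × 8.0 = 5.6800 mm/d
ETc = Kc × ET₀ = 1.23 × 5.6800 = 6.9864 mm/d
Over 7 days: 6.9864 × 7 = 48.905 mm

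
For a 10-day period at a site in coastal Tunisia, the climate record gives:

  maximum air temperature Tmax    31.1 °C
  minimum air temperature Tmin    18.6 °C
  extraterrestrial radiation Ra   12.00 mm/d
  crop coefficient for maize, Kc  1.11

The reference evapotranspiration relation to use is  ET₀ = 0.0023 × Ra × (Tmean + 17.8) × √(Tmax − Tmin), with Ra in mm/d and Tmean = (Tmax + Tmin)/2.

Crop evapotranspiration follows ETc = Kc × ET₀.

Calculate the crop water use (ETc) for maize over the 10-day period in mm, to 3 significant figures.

46.2 mm

Tmean = (31.1 + 18.6)/2 = 24.85 °C
ET₀ = 0.0023 × 12.00 × (24.85 + 17.8) × √12.5 = 0.0023 × 12.00 × 42.65 × 3.5355 = 4.1618 mm/d
ETc = Kc × ET₀ = 1.11 × 4.1618 = 4.6196 mm/d
Over 10 days: 4.6196 × 10 = 46.196 mm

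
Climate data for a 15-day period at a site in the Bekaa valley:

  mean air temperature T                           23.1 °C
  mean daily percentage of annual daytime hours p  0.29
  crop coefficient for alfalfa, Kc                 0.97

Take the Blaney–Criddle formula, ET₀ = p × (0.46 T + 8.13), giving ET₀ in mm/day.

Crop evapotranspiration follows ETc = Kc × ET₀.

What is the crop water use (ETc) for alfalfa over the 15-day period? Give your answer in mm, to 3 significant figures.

ET₀ = 0.29 × (0.46 × 23.1 + 8.13) = 0.29 × 18.756 = 5.4392 mm/d
ETc = Kc × ET₀ = 0.97 × 5.4392 = 5.2760 mm/d
Over 15 days: 5.2760 × 15 = 79.140 mm

79.1 mm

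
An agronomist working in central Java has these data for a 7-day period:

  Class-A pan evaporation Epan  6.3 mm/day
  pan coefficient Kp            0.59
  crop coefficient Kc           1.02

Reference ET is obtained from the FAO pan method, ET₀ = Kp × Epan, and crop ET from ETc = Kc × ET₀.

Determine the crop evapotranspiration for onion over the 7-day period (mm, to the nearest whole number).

ET₀ = 0.59 × 6.3 = 3.7170 mm/d
ETc = Kc × ET₀ = 1.02 × 3.7170 = 3.7913 mm/d
Over 7 days: 3.7913 × 7 = 26.539 mm

27 mm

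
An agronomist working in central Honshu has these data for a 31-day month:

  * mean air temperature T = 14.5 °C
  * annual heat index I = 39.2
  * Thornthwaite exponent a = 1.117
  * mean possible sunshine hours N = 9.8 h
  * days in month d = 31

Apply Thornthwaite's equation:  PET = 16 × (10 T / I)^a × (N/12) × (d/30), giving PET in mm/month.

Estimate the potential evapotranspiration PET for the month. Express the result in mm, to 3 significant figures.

58.2 mm

10T/I = 10 × 14.5 / 39.2 = 3.6990
(10T/I)^a = 3.6990^1.117 = 4.3107
Uncorrected PET = 16 × 4.3107 = 68.971 mm
Correction = (N/12)(d/30) = (9.8/12)(31/30) = 0.8439
PET = 68.971 × 0.8439 = 58.205 mm/month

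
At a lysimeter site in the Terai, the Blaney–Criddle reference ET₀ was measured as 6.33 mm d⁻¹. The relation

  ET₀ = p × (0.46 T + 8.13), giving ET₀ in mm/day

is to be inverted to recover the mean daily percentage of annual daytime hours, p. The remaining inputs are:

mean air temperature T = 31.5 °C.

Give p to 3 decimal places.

p = ET₀ / (0.46 T + 8.13) = 6.33 / (0.46 × 31.5 + 8.13) = 6.33 / 22.620 = 0.2798

0.280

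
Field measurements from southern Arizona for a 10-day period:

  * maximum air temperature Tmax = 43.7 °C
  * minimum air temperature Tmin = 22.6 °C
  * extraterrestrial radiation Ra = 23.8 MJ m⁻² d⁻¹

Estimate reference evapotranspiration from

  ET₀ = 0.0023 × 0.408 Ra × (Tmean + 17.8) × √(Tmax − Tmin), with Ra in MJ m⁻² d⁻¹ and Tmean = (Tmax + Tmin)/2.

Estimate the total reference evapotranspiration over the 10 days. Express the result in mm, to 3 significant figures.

52.3 mm

Tmean = (43.7 + 22.6)/2 = 33.15 °C
0.408 Ra = 0.408 × 23.8 = 9.7104 mm/d equivalent
ET₀ = 0.0023 × 9.7104 × (33.15 + 17.8) × √21.1 = 0.0023 × 9.7104 × 50.95 × 4.5935 = 5.2270 mm/d
Over 10 days: 5.2270 × 10 = 52.270 mm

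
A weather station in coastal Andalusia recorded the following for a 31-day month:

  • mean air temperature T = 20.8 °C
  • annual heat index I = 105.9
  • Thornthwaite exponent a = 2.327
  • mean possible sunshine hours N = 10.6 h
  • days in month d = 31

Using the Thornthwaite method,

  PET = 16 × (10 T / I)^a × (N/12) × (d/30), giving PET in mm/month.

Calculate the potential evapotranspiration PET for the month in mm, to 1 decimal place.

70.3 mm

10T/I = 10 × 20.8 / 105.9 = 1.9641
(10T/I)^a = 1.9641^2.327 = 4.8105
Uncorrected PET = 16 × 4.8105 = 76.968 mm
Correction = (N/12)(d/30) = (10.6/12)(31/30) = 0.9128
PET = 76.968 × 0.9128 = 70.256 mm/month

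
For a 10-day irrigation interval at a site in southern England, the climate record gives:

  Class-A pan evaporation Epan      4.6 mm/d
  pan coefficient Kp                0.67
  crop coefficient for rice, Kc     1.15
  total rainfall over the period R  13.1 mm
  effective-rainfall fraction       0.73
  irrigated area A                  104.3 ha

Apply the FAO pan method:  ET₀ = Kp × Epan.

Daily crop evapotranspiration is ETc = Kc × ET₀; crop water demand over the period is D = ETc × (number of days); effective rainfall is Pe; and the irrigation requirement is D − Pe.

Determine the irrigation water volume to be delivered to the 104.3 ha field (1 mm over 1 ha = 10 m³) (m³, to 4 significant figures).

26990 m³

ET₀ = 0.67 × 4.6 = 3.0820 mm/d
ETc = Kc × ET₀ = 1.15 × 3.0820 = 3.5443 mm/d
Crop demand D = ETc × 10 d = 3.5443 × 10 = 35.443 mm
Pe = 0.73 × 13.1 = 9.563 mm
D − Pe = 35.443 − 9.563 = 25.880 mm
Volume = 25.880 mm × 104.3 ha × 10 = 26992.8 m³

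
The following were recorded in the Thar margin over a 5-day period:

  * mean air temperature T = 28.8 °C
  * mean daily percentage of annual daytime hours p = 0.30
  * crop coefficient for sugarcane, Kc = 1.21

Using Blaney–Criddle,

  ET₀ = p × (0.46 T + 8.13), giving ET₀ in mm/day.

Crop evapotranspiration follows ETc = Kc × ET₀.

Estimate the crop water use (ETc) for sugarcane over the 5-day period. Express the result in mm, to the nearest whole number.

ET₀ = 0.30 × (0.46 × 28.8 + 8.13) = 0.30 × 21.378 = 6.4134 mm/d
ETc = Kc × ET₀ = 1.21 × 6.4134 = 7.7602 mm/d
Over 5 days: 7.7602 × 5 = 38.801 mm

39 mm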